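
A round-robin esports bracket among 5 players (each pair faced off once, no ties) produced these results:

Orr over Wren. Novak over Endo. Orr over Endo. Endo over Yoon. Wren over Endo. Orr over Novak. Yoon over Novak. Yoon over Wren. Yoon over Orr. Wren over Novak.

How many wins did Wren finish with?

2

Wren's results: beat Novak, Endo; lost to Orr, Yoon.
That is 2 wins.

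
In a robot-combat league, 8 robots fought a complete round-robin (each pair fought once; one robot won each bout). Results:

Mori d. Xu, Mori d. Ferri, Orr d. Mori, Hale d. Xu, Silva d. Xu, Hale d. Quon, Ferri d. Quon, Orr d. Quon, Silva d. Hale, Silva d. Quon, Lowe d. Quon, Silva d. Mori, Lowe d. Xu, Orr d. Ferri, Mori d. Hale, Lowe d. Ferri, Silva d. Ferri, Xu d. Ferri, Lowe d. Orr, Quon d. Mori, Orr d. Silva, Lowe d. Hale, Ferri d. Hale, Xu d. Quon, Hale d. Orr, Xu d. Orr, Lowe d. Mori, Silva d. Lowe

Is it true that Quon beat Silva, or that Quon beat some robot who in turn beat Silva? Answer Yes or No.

Quon did not beat Silva directly.
Quon beat Mori, but each of them lost to Silva. No two-step path.

No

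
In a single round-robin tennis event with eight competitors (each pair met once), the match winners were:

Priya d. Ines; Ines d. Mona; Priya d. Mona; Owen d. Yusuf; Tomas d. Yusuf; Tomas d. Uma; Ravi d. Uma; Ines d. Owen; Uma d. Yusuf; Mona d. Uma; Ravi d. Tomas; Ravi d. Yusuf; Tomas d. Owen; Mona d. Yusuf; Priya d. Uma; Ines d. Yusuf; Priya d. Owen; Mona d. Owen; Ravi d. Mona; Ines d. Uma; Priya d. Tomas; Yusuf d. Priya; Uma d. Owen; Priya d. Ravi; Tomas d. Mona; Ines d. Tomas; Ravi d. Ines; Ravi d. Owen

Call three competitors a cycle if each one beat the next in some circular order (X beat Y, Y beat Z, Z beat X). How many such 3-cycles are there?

Win totals: Ravi 6, Tomas 4, Yusuf 1, Uma 2, Ines 5, Mona 3, Priya 6, Owen 1.
A competitor with w wins dominates both others in C(w,2) triples; summing gives 15 + 6 + 0 + 1 + 10 + 3 + 15 + 0 = 50 transitive triples.
Total triples C(8,3) = 56, so cyclic triples = 56 − 50 = 6.

6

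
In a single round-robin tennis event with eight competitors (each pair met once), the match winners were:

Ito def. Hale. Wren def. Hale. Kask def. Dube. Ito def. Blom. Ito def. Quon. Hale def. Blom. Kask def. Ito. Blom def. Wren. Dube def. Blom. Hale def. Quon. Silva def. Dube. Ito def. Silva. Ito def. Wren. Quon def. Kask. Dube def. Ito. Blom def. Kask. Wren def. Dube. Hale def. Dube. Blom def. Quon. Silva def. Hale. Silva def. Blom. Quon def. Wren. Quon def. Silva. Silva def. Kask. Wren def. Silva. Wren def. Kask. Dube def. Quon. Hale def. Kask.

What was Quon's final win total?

Quon's results: beat Kask, Wren, Silva; lost to Dube, Hale, Blom, Ito.
That is 3 wins.

3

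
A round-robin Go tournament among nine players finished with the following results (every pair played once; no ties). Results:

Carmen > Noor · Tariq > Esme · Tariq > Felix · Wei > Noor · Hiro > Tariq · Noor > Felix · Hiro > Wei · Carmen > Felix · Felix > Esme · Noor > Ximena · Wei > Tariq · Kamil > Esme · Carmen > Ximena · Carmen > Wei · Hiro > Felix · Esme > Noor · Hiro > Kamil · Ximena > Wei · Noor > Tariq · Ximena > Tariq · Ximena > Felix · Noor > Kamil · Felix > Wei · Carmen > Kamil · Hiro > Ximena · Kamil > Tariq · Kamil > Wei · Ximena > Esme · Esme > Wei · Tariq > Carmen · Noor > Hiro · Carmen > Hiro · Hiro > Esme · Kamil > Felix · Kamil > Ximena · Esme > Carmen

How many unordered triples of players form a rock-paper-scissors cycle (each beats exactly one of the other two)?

20

Win totals: Tariq 3, Carmen 6, Noor 5, Hiro 6, Ximena 4, Wei 2, Felix 2, Kamil 5, Esme 3.
A player with w wins dominates both others in C(w,2) triples; summing gives 3 + 15 + 10 + 15 + 6 + 1 + 1 + 10 + 3 = 64 transitive triples.
Total triples C(9,3) = 84, so cyclic triples = 84 − 64 = 20.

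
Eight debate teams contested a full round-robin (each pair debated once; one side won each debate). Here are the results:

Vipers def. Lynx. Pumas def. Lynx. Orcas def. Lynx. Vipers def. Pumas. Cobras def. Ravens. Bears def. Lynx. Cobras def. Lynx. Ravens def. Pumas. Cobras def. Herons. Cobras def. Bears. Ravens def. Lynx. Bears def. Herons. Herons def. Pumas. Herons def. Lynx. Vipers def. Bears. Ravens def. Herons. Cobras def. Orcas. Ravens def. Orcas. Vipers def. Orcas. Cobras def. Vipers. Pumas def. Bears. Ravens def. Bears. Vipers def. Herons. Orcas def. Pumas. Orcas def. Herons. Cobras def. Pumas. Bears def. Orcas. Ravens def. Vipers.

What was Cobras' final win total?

Cobras' results: beat Bears, Orcas, Lynx, Ravens, Herons, Pumas, Vipers; lost to no one.
That is 7 wins.

7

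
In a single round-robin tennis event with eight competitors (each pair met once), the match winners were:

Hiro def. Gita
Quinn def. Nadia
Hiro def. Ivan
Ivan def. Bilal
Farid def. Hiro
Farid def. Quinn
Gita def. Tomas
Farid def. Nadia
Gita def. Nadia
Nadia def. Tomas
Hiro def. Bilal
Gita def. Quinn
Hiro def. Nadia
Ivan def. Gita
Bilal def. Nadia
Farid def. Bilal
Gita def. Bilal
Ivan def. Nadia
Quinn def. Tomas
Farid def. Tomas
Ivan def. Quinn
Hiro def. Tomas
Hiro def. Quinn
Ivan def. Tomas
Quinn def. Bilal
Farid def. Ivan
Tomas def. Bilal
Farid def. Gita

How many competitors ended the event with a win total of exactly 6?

Win totals: Farid 7, Gita 4, Quinn 3, Ivan 5, Nadia 1, Hiro 6, Tomas 1, Bilal 1.
Exactly 6: Hiro — 1 competitor.

1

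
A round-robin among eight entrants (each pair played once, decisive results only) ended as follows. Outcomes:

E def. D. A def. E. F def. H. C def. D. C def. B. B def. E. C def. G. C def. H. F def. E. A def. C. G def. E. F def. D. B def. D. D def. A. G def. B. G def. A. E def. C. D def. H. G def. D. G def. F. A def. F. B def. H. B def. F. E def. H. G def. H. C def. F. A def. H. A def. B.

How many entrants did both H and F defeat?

0

H beat: no one.
F beat: D, E, H.
No one was beaten by both.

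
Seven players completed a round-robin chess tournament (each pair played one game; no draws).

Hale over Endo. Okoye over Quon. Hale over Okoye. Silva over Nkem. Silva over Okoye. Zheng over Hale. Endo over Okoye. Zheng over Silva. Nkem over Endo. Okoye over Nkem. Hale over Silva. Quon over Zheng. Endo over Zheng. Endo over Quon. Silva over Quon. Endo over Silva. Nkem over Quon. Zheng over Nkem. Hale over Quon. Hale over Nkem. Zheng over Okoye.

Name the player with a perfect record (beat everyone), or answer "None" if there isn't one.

None

Highest win total is Hale with 5 (out of 6 possible).
Hale lost to Zheng, so no player went undefeated.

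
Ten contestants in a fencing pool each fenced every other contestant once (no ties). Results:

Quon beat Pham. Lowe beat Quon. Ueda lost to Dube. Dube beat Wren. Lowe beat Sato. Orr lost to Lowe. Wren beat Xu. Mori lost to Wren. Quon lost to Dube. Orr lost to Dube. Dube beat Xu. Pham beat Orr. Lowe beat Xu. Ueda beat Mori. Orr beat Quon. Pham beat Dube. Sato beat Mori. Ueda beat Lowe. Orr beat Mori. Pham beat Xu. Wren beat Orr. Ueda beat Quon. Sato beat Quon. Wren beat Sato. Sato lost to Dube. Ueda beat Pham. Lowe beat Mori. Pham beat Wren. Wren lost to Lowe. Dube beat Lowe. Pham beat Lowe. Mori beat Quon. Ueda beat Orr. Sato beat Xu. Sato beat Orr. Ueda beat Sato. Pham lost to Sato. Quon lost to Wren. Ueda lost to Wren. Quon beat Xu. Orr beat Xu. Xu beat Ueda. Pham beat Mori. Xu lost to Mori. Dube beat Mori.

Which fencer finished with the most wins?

Win totals: Pham 6, Mori 2, Dube 8, Xu 1, Sato 5, Orr 3, Wren 6, Lowe 6, Quon 2, Ueda 6.
Dube leads with 8 wins (next highest: 6).

Dube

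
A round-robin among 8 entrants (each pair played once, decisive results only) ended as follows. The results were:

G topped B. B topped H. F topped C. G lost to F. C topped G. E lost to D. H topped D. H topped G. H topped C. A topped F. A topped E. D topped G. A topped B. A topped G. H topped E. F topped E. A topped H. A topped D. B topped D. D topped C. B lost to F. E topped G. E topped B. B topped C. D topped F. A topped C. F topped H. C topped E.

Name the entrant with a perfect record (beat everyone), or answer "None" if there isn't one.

A

A has 7 wins out of 7 opponents — a perfect record.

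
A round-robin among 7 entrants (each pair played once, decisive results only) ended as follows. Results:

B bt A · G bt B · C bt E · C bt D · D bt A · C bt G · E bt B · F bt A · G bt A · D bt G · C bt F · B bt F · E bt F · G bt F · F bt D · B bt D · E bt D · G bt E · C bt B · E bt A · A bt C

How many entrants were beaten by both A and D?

0

A beat: C.
D beat: A, G.
No one was beaten by both.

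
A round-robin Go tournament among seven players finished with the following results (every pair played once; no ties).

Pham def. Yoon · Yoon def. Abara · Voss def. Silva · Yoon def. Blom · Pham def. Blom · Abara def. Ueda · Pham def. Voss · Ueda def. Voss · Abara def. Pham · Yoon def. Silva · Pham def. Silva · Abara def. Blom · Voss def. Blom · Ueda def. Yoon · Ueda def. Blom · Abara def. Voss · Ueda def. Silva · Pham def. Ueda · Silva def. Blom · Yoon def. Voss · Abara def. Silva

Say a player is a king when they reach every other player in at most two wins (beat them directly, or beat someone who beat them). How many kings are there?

Yoon reaches everyone (king).
Silva cannot reach Yoon, Voss, Pham, Abara, Ueda in two steps.
Voss cannot reach Yoon, Pham, Abara, Ueda in two steps.
Pham reaches everyone (king).
Abara reaches everyone (king).
Blom cannot reach Yoon, Silva, Voss, Pham, Abara, Ueda in two steps.
Ueda cannot reach Pham in two steps.
Kings: Yoon, Pham, Abara — 3.

3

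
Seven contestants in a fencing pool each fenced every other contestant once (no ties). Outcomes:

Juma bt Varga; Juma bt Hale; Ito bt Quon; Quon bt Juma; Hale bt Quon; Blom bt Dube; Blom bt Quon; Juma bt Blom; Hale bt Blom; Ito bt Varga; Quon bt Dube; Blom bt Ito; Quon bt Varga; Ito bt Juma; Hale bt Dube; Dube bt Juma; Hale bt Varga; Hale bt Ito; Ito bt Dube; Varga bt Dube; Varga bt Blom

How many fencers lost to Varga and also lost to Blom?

1

Varga beat: Dube, Blom.
Blom beat: Quon, Ito, Dube.
Both beat: Dube — 1.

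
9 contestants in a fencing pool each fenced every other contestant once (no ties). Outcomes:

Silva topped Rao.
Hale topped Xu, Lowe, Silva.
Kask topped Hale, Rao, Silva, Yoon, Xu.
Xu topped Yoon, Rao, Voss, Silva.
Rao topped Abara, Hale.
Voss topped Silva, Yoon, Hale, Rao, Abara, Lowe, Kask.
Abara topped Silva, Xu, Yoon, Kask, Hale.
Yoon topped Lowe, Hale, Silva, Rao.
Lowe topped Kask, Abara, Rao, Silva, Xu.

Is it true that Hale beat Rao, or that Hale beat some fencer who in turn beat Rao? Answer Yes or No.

Hale did not beat Rao directly.
Hale beat Xu, Lowe, Silva. Of those, Xu beat Rao.

Yes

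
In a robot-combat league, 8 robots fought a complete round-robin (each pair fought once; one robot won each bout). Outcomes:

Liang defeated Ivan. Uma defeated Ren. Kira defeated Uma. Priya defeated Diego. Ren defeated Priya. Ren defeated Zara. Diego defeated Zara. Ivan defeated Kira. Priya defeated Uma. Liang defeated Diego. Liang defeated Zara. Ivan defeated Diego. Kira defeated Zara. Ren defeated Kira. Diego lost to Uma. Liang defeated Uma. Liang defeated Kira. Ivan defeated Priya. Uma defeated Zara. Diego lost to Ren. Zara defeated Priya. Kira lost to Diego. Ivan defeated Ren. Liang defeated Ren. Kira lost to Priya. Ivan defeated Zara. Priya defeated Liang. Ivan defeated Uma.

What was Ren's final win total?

4

Ren's results: beat Zara, Priya, Diego, Kira; lost to Ivan, Liang, Uma.
That is 4 wins.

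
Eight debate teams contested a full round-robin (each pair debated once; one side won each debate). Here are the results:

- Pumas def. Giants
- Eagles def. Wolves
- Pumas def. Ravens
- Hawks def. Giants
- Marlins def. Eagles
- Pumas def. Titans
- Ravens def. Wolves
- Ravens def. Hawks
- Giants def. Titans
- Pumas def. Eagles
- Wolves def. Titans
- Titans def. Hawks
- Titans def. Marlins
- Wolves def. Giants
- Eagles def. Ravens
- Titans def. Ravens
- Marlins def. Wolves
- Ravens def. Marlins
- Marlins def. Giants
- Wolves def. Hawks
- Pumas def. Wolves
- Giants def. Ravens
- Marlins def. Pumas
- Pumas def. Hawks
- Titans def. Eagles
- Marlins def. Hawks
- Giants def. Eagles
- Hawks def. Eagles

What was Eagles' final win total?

2

Eagles' results: beat Ravens, Wolves; lost to Hawks, Marlins, Titans, Pumas, Giants.
That is 2 wins.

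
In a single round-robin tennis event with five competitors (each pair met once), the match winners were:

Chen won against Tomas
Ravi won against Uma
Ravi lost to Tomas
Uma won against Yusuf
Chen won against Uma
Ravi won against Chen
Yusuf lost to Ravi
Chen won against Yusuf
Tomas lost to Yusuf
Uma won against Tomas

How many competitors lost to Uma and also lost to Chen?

2

Uma beat: Tomas, Yusuf.
Chen beat: Tomas, Uma, Yusuf.
Both beat: Tomas, Yusuf — 2.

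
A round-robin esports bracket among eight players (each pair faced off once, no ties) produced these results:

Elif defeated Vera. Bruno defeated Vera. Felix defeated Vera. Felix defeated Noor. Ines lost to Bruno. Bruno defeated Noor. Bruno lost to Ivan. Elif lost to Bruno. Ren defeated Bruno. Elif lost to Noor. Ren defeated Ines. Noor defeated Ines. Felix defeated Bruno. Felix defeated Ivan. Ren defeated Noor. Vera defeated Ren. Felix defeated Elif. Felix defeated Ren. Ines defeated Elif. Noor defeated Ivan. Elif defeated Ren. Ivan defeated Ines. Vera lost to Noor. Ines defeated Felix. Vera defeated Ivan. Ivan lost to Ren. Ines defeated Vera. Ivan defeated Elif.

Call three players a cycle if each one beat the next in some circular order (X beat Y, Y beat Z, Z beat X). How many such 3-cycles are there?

15

Win totals: Ivan 3, Ines 3, Noor 4, Ren 4, Vera 2, Elif 2, Felix 6, Bruno 4.
A player with w wins dominates both others in C(w,2) triples; summing gives 3 + 3 + 6 + 6 + 1 + 1 + 15 + 6 = 41 transitive triples.
Total triples C(8,3) = 56, so cyclic triples = 56 − 41 = 15.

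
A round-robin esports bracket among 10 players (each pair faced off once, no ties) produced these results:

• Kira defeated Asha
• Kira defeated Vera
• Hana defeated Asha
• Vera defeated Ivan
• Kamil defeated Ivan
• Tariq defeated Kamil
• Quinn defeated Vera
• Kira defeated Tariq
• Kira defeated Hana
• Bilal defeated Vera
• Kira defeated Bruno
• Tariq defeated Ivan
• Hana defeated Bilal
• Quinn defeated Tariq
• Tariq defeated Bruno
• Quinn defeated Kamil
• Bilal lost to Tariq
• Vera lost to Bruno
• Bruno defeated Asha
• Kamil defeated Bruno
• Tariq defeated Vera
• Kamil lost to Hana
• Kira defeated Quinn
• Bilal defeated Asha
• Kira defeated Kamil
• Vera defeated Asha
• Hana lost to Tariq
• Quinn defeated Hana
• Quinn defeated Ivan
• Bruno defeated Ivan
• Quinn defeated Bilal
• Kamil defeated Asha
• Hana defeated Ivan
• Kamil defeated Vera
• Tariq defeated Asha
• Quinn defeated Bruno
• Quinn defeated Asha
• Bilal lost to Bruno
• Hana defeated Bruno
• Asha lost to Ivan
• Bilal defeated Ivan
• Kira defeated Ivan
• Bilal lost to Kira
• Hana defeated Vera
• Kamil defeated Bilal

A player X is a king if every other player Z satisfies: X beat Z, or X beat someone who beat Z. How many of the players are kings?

Kamil cannot reach Quinn, Kira, Tariq, Hana in two steps.
Quinn cannot reach Kira in two steps.
Kira reaches everyone (king).
Vera cannot reach Kamil, Quinn, Kira, Bruno, Bilal, Tariq, Hana in two steps.
Bruno cannot reach Kamil, Quinn, Kira, Tariq, Hana in two steps.
Bilal cannot reach Kamil, Quinn, Kira, Bruno, Tariq, Hana in two steps.
Asha cannot reach Kamil, Quinn, Kira, Vera, Bruno, Bilal, Tariq, Ivan, Hana in two steps.
Tariq cannot reach Quinn, Kira in two steps.
Ivan cannot reach Kamil, Quinn, Kira, Vera, Bruno, Bilal, Tariq, Hana in two steps.
Hana cannot reach Quinn, Kira, Tariq in two steps.
Kings: Kira — 1.

1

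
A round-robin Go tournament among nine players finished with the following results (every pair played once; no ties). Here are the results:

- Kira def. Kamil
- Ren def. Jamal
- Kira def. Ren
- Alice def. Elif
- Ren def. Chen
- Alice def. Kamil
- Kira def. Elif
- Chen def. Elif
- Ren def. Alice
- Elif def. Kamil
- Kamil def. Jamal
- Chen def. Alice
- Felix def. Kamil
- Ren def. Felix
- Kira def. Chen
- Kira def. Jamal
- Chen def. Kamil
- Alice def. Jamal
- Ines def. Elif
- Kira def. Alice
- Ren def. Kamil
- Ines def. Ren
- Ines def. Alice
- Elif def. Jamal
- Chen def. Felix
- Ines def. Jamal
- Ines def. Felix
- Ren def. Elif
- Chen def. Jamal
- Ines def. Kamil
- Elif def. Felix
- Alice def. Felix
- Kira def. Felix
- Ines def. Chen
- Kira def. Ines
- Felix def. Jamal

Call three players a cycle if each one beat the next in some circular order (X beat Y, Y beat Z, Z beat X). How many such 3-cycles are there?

Win totals: Jamal 0, Kira 8, Elif 3, Felix 2, Kamil 1, Alice 4, Ines 7, Chen 5, Ren 6.
A player with w wins dominates both others in C(w,2) triples; summing gives 0 + 28 + 3 + 1 + 0 + 6 + 21 + 10 + 15 = 84 transitive triples.
Total triples C(9,3) = 84, so cyclic triples = 84 − 84 = 0.

0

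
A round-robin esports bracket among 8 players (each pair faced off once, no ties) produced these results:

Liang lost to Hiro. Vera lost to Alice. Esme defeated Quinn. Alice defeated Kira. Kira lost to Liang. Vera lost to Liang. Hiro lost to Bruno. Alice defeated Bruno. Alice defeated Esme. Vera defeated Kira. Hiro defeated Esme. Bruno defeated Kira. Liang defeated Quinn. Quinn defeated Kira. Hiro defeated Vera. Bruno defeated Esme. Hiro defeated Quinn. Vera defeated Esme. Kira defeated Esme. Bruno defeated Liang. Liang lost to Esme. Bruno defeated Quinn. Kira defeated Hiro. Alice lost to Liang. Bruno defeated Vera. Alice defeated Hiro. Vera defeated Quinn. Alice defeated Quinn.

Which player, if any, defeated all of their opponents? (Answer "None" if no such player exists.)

None

Highest win total is Bruno with 6 (out of 7 possible).
Bruno lost to Alice, so no player went undefeated.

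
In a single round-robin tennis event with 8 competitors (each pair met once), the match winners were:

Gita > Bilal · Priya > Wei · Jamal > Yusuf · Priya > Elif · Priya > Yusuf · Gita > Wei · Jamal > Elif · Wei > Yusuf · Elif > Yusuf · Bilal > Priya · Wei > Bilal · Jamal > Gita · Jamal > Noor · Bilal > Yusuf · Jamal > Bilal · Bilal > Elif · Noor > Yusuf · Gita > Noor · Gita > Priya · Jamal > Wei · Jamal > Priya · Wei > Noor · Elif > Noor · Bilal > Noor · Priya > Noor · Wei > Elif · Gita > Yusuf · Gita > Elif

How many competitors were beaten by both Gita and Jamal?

Gita beat: Bilal, Elif, Wei, Priya, Noor, Yusuf.
Jamal beat: Gita, Bilal, Elif, Wei, Priya, Noor, Yusuf.
Both beat: Bilal, Elif, Wei, Priya, Noor, Yusuf — 6.

6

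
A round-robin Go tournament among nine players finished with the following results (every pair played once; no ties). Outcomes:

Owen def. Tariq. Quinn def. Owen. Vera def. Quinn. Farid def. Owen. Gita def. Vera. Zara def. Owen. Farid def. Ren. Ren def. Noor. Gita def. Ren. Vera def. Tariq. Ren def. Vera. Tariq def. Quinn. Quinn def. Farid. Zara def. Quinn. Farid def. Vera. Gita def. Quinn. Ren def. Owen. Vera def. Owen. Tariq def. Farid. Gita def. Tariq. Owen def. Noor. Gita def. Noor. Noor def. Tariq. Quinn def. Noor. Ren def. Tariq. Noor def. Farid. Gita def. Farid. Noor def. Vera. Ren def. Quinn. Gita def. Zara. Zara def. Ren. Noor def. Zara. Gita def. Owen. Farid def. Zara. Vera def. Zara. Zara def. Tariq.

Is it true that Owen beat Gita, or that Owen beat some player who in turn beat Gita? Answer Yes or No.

Owen did not beat Gita directly.
Owen beat Tariq, Noor, but each of them lost to Gita. No two-step path.

No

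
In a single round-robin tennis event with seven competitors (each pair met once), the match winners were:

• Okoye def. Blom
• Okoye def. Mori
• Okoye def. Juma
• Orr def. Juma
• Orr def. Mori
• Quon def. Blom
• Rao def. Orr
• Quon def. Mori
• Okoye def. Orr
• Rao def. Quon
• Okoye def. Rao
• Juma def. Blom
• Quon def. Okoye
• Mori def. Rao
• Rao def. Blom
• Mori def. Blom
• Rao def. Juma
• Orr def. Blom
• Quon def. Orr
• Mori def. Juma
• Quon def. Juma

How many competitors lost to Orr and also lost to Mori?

Orr beat: Mori, Blom, Juma.
Mori beat: Blom, Juma, Rao.
Both beat: Blom, Juma — 2.

2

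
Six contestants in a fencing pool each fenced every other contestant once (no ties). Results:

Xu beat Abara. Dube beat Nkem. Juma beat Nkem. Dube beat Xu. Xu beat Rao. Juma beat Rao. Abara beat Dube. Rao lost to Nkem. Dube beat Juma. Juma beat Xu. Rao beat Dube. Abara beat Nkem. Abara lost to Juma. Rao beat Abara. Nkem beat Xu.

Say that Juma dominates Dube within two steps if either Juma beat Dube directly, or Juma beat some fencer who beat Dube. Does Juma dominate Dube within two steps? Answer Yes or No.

Juma did not beat Dube directly.
Juma beat Abara, Nkem, Rao, Xu. Of those, Abara beat Dube.

Yes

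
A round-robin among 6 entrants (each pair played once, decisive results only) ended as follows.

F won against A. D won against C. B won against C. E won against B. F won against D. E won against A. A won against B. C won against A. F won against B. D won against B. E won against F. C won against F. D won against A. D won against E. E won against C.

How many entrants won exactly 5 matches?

0

Win totals: A 1, B 1, C 2, D 4, E 4, F 3.
No entrant has exactly 5 wins.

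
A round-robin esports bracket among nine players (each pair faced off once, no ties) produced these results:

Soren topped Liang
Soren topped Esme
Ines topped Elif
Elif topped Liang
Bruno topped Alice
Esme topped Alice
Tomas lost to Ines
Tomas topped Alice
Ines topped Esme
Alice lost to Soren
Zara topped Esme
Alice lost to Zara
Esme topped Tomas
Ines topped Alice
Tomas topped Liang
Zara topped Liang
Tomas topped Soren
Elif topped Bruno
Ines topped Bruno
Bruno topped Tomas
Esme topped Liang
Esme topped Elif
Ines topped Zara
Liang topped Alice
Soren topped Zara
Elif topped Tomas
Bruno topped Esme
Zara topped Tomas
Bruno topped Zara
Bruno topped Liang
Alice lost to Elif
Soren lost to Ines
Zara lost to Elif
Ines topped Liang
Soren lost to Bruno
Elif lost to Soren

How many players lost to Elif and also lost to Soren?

Elif beat: Liang, Bruno, Alice, Tomas, Zara.
Soren beat: Liang, Elif, Alice, Zara, Esme.
Both beat: Liang, Alice, Zara — 3.

3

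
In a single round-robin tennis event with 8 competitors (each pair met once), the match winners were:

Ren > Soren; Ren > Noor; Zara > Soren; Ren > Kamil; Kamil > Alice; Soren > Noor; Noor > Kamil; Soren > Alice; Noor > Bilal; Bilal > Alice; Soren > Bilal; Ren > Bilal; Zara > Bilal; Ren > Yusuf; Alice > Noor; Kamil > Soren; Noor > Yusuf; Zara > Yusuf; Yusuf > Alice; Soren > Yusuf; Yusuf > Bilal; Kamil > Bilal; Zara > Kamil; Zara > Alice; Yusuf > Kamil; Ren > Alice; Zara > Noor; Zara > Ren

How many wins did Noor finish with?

3

Noor's results: beat Kamil, Bilal, Yusuf; lost to Soren, Ren, Alice, Zara.
That is 3 wins.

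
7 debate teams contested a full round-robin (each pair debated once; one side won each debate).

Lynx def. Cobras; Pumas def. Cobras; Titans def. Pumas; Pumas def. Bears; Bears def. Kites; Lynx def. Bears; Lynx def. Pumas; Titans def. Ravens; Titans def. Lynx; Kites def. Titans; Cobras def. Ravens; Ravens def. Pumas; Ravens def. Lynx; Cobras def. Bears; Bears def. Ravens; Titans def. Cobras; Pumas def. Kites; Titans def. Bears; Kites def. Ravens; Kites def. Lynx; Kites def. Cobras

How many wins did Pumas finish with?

Pumas' results: beat Kites, Cobras, Bears; lost to Titans, Ravens, Lynx.
That is 3 wins.

3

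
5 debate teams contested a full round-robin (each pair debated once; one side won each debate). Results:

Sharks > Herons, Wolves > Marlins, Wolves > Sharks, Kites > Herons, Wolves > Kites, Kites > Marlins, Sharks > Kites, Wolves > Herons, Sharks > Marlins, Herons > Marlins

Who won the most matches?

Wolves

Win totals: Sharks 3, Marlins 0, Wolves 4, Herons 1, Kites 2.
Wolves leads with 4 wins (next highest: 3).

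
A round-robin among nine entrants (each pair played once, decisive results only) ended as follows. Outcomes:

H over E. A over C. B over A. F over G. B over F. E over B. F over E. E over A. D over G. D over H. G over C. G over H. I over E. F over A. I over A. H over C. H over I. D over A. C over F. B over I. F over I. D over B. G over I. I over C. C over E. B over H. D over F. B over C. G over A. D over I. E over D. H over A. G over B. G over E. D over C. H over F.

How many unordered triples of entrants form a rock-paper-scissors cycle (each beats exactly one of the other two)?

15

Win totals: A 1, B 5, C 2, D 7, E 3, F 4, G 6, H 5, I 3.
An entrant with w wins dominates both others in C(w,2) triples; summing gives 0 + 10 + 1 + 21 + 3 + 6 + 15 + 10 + 3 = 69 transitive triples.
Total triples C(9,3) = 84, so cyclic triples = 84 − 69 = 15.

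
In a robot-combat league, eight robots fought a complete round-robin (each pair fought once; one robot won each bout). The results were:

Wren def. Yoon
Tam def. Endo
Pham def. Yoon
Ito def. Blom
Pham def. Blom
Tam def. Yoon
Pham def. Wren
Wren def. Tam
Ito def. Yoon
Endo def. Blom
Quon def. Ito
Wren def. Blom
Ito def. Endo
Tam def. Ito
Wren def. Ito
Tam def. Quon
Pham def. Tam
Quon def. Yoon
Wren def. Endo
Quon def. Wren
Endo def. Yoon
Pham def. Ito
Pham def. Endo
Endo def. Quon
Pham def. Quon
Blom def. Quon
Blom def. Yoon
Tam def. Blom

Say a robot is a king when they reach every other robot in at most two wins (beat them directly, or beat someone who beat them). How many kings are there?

Ito cannot reach Tam, Pham, Wren in two steps.
Tam cannot reach Pham in two steps.
Pham reaches everyone (king).
Yoon cannot reach Ito, Tam, Pham, Blom, Wren, Endo, Quon in two steps.
Blom cannot reach Tam, Pham, Endo in two steps.
Wren cannot reach Pham in two steps.
Endo cannot reach Tam, Pham in two steps.
Quon cannot reach Pham in two steps.
Kings: Pham — 1.

1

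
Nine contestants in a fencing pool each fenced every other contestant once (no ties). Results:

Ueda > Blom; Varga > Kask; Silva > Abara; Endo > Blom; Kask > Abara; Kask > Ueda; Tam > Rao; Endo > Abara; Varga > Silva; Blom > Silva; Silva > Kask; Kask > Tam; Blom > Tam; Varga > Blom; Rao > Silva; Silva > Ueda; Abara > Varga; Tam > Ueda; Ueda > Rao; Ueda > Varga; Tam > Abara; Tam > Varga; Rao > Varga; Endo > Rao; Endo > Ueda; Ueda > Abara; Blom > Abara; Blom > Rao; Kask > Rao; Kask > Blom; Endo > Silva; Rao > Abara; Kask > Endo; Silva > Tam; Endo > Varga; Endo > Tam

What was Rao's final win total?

Rao's results: beat Varga, Silva, Abara; lost to Tam, Endo, Blom, Kask, Ueda.
That is 3 wins.

3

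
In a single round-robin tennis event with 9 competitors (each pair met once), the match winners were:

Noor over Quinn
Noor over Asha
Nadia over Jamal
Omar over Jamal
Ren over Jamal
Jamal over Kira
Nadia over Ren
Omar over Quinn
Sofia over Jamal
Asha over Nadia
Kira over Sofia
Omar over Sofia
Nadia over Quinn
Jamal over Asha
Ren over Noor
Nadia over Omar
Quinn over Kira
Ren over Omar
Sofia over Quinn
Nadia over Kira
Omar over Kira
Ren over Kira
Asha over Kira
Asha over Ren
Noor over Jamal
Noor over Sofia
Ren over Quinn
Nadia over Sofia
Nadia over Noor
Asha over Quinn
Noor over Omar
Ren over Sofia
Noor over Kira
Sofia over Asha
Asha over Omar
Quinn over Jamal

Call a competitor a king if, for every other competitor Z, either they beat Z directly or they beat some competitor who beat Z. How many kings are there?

Ren cannot reach Nadia in two steps.
Noor reaches everyone (king).
Nadia reaches everyone (king).
Kira cannot reach Ren, Noor, Nadia, Omar in two steps.
Jamal cannot reach Noor in two steps.
Quinn cannot reach Ren, Noor, Nadia, Omar in two steps.
Asha reaches everyone (king).
Omar cannot reach Ren, Noor, Nadia in two steps.
Sofia cannot reach Noor in two steps.
Kings: Noor, Nadia, Asha — 3.

3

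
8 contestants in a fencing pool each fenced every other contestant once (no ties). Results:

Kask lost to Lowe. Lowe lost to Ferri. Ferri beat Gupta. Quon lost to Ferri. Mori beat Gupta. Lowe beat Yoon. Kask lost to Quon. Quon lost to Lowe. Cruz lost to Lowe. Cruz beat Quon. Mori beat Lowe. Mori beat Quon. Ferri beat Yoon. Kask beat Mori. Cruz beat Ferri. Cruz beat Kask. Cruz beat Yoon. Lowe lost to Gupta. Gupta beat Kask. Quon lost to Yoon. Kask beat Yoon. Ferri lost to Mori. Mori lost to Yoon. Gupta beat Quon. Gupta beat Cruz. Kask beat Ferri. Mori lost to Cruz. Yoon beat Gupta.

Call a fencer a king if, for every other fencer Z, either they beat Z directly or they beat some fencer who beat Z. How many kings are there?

Gupta reaches everyone (king).
Cruz reaches everyone (king).
Yoon reaches everyone (king).
Quon cannot reach Gupta, Cruz, Lowe in two steps.
Mori reaches everyone (king).
Kask cannot reach Cruz in two steps.
Ferri reaches everyone (king).
Lowe reaches everyone (king).
Kings: Gupta, Cruz, Yoon, Mori, Ferri, Lowe — 6.

6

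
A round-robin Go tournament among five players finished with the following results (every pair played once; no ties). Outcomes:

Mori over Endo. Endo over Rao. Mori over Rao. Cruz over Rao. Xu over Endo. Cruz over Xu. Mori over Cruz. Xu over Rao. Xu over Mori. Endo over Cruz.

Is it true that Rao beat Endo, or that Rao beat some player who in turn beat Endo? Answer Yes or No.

Rao did not beat Endo directly.
Rao beat no one, so there is no intermediate player.

No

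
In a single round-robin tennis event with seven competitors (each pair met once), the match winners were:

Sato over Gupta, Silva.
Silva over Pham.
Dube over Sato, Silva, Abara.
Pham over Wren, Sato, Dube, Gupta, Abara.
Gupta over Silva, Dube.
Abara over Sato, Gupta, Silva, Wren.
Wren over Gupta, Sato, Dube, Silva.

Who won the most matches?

Win totals: Wren 4, Sato 2, Pham 5, Gupta 2, Abara 4, Silva 1, Dube 3.
Pham leads with 5 wins (next highest: 4).

Pham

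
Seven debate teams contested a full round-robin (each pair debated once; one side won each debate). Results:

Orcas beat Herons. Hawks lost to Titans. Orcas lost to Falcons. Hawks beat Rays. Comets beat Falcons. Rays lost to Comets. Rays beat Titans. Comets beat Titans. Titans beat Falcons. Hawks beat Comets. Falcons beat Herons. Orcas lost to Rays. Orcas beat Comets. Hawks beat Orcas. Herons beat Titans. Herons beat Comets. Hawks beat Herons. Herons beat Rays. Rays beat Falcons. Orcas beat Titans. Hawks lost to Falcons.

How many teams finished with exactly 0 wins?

0

Win totals: Herons 3, Rays 3, Comets 3, Hawks 4, Titans 2, Orcas 3, Falcons 3.
No team has exactly 0 wins.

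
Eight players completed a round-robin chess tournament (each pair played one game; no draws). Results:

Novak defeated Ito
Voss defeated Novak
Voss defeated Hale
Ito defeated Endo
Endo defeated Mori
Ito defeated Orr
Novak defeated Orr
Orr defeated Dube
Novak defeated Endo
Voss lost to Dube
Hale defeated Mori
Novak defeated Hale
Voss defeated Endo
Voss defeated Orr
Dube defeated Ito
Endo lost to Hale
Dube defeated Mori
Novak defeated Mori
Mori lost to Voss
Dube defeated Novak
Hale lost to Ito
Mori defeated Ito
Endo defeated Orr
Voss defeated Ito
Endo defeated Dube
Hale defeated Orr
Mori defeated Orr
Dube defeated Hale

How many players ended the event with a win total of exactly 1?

1

Win totals: Endo 3, Novak 5, Voss 6, Orr 1, Mori 2, Dube 5, Hale 3, Ito 3.
Exactly 1: Orr — 1 player.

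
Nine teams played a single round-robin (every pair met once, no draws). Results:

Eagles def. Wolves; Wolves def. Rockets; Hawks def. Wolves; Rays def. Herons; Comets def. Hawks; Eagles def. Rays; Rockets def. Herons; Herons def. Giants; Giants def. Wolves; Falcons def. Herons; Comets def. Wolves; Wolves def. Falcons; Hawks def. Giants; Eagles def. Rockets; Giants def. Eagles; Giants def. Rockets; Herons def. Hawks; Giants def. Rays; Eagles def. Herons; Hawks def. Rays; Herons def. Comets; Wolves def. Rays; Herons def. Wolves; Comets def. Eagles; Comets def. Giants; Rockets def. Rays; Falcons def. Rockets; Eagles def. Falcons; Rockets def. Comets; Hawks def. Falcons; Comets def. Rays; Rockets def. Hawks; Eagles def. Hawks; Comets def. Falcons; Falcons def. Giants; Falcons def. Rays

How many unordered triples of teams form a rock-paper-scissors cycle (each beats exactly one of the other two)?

Win totals: Eagles 6, Wolves 3, Herons 4, Hawks 4, Comets 6, Rays 1, Giants 4, Rockets 4, Falcons 4.
A team with w wins dominates both others in C(w,2) triples; summing gives 15 + 3 + 6 + 6 + 15 + 0 + 6 + 6 + 6 = 63 transitive triples.
Total triples C(9,3) = 84, so cyclic triples = 84 − 63 = 21.

21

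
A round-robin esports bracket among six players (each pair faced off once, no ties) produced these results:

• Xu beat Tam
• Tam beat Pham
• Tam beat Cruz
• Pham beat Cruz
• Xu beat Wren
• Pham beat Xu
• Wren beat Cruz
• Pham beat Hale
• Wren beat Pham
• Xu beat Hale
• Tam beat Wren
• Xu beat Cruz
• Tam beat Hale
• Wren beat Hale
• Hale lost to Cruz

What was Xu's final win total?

4

Xu's results: beat Tam, Hale, Cruz, Wren; lost to Pham.
That is 4 wins.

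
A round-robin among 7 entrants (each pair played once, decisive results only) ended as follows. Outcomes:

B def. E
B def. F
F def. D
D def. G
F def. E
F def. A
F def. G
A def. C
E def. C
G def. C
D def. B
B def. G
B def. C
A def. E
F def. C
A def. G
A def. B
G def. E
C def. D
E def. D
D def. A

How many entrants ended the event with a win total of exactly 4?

2

Win totals: A 4, B 4, C 1, D 3, E 2, F 5, G 2.
Exactly 4: A, B — 2 entrants.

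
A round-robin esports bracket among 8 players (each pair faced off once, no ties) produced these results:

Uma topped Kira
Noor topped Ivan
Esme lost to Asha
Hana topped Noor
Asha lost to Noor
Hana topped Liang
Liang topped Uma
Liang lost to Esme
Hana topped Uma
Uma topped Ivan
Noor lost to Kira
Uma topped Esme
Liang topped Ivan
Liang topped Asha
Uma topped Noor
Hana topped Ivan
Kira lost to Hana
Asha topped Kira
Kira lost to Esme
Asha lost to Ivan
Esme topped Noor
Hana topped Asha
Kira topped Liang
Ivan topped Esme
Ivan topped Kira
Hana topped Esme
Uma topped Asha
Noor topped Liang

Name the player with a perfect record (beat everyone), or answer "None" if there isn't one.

Hana

Hana has 7 wins out of 7 opponents — a perfect record.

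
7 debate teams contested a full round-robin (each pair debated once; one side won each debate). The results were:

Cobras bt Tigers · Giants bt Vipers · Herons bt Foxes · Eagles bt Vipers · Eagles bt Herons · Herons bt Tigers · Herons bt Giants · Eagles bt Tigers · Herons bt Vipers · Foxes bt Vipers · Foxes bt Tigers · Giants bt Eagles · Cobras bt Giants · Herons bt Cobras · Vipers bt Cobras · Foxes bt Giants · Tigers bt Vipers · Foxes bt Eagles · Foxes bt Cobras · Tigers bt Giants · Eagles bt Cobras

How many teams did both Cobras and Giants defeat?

0

Cobras beat: Giants, Tigers.
Giants beat: Vipers, Eagles.
No one was beaten by both.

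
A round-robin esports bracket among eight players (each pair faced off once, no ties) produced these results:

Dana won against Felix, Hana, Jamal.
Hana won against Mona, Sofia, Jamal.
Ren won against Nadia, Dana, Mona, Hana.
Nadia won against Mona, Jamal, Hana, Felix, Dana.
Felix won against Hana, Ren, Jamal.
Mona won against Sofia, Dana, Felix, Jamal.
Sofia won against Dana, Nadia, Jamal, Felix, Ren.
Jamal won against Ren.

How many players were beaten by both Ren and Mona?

Ren beat: Hana, Dana, Nadia, Mona.
Mona beat: Felix, Jamal, Dana, Sofia.
Both beat: Dana — 1.

1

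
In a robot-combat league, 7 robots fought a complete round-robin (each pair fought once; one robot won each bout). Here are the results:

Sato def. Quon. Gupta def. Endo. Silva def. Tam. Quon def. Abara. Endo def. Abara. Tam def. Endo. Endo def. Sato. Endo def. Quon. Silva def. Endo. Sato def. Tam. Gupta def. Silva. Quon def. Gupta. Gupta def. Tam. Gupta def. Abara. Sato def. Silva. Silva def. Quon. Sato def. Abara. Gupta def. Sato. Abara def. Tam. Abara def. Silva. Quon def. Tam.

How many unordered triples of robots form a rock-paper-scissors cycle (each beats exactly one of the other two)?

9

Win totals: Abara 2, Silva 3, Gupta 5, Tam 1, Endo 3, Quon 3, Sato 4.
A robot with w wins dominates both others in C(w,2) triples; summing gives 1 + 3 + 10 + 0 + 3 + 3 + 6 = 26 transitive triples.
Total triples C(7,3) = 35, so cyclic triples = 35 − 26 = 9.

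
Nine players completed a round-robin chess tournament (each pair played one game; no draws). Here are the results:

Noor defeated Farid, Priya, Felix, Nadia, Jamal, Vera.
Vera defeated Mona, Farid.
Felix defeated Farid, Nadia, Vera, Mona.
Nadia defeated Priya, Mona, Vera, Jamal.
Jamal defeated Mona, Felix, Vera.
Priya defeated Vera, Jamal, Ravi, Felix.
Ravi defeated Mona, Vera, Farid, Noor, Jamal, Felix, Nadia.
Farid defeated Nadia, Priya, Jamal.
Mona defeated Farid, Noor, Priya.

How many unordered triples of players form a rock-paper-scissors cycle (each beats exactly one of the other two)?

20

Win totals: Farid 3, Mona 3, Nadia 4, Vera 2, Felix 4, Ravi 7, Jamal 3, Noor 6, Priya 4.
A player with w wins dominates both others in C(w,2) triples; summing gives 3 + 3 + 6 + 1 + 6 + 21 + 3 + 15 + 6 = 64 transitive triples.
Total triples C(9,3) = 84, so cyclic triples = 84 − 64 = 20.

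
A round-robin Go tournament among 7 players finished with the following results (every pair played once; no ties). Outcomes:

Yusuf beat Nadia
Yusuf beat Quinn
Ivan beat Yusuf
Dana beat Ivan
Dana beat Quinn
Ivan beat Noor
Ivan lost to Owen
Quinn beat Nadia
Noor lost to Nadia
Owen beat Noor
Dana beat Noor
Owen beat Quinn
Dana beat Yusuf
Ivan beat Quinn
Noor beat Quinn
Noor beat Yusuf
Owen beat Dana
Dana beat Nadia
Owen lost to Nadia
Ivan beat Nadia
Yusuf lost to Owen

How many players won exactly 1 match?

1

Win totals: Nadia 2, Ivan 4, Noor 2, Dana 5, Quinn 1, Owen 5, Yusuf 2.
Exactly 1: Quinn — 1 player.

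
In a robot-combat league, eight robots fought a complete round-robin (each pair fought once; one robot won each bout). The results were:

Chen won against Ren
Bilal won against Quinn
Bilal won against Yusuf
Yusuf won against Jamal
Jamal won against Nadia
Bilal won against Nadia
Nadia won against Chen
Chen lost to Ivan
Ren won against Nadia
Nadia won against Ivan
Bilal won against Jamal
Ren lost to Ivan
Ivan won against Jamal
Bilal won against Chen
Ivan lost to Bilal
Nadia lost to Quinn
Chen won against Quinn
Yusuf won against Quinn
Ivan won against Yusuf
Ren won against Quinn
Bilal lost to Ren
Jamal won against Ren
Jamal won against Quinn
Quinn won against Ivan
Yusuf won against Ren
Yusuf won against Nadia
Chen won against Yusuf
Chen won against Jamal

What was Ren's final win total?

3

Ren's results: beat Quinn, Nadia, Bilal; lost to Jamal, Chen, Ivan, Yusuf.
That is 3 wins.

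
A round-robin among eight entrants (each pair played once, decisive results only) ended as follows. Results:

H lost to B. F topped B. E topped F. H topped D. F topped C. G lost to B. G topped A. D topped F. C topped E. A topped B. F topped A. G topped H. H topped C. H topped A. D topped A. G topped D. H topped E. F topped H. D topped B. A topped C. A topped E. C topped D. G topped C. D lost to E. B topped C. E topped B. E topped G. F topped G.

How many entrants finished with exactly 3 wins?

Win totals: A 3, B 3, C 2, D 3, E 4, F 5, G 4, H 4.
Exactly 3: A, B, D — 3 entrants.

3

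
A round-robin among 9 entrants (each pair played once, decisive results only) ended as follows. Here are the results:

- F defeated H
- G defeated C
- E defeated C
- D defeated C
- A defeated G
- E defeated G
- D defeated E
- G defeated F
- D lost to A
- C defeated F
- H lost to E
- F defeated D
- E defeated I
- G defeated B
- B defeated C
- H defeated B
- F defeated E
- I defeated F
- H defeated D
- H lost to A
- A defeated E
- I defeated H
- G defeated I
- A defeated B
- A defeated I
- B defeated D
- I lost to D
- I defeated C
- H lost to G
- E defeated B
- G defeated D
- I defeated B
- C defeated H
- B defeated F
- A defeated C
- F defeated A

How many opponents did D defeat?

D's results: beat C, E, I; lost to A, B, F, G, H.
That is 3 wins.

3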